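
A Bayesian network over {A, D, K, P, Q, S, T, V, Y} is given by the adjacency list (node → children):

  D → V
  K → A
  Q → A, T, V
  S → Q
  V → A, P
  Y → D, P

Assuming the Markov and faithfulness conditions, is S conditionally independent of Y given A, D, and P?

No

There are 4 undirected paths between S and Y; checking each against the conditioning set {A, D, P}:
  1. S → Q → A ← V → P ← Y — Q:chain[open]; A:collider[open]; V:fork[open]; P:collider[open] ⇒ active
  2. S → Q → A ← V ← D ← Y — Q:chain[open]; A:collider[open]; V:chain[open]; D:chain[blocks] ⇒ blocked
  3. S → Q → V → P ← Y — Q:chain[open]; V:chain[open]; P:collider[open] ⇒ active
  4. S → Q → V ← D ← Y — Q:chain[open]; V:collider[open]; D:chain[blocks] ⇒ blocked
Since the path S → Q → A ← V → P ← Y is active, S and Y are not d-separated given {A, D, P}.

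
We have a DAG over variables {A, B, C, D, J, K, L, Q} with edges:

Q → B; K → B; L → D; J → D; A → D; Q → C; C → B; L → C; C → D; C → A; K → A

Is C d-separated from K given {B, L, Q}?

Enumerating the 5 paths from C to K and testing each for blocking by {B, L, Q}:
Path 1: C ← Q → B ← K
  Q is a fork here and Q is conditioned on, so the path is blocked at Q.
Path 2: C → D ← A ← K
  D is a collider here and neither D nor any of its descendants is conditioned on, so the collider stays closed — the path is blocked at D.
Path 3: C → B ← K
  B is a collider and B is conditioned on, which opens it — no node blocks this path, so it is active.
Path 4: C → A ← K
  A is a collider here and neither A nor any of its descendants is conditioned on, so the collider stays closed — the path is blocked at A.
Path 5: C ← L → D ← A ← K
  L is a fork here and L is conditioned on, so the path is blocked at L.
Since the path C → B ← K is active, C and K are not d-separated given {B, L, Q}.

No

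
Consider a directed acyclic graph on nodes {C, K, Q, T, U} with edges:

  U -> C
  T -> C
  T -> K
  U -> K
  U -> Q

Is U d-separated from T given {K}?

No — U and T are not d-separated given {K}.

There are 2 undirected paths between U and T; checking each against the conditioning set {K}:
Path 1: U → C ← T
  C is a collider here and neither C nor any of its descendants is conditioned on, so the collider stays closed — the path is blocked at C.
Path 2: U → K ← T
  K is a collider and K is conditioned on, which opens it — no node blocks this path, so it is active.
Since the path U → K ← T is active, U and T are not d-separated given {K}.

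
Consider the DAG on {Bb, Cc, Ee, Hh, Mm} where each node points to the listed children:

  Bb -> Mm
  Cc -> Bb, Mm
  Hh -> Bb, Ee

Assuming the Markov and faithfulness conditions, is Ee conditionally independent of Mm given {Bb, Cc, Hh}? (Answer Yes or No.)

There are 2 undirected paths between Ee and Mm; checking each against the conditioning set {Bb, Cc, Hh}:
Path 1: Ee ← Hh → Bb ← Cc → Mm
  Hh is a fork here and Hh is conditioned on, so the path is blocked at Hh.
Path 2: Ee ← Hh → Bb → Mm
  Hh is a fork here and Hh is conditioned on, so the path is blocked at Hh.
Since every path is blocked, d-separation holds.

Yes — Ee and Mm are d-separated given {Bb, Cc, Hh}.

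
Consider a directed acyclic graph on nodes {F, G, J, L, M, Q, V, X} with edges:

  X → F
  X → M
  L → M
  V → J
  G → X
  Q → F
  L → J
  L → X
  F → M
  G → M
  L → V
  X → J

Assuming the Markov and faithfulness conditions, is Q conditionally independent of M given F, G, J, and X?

We examine all 6 paths between Q and M:
Path 1: Q → F ← X ← G → M
  X is a chain here and X is conditioned on, so the path is blocked at X.
Path 2: Q → F ← X → J ← V ← L → M
  X is a fork here and X is conditioned on, so the path is blocked at X.
Path 3: Q → F ← X → J ← L → M
  X is a fork here and X is conditioned on, so the path is blocked at X.
Path 4: Q → F ← X ← L → M
  X is a chain here and X is conditioned on, so the path is blocked at X.
Path 5: Q → F ← X → M
  X is a fork here and X is conditioned on, so the path is blocked at X.
Path 6: Q → F → M
  F is a chain here and F is conditioned on, so the path is blocked at F.
Since every path is blocked, d-separation holds.

Yes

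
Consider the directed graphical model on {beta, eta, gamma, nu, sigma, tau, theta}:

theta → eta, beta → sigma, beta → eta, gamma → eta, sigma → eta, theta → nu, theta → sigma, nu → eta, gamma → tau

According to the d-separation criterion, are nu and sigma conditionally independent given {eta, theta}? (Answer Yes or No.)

No

6 paths connect nu and sigma; each must be blocked for d-separation to hold:
Path 1: nu ← theta → sigma
  theta is a fork here and theta is conditioned on, so the path is blocked at theta.
Path 2: nu ← theta → eta ← beta → sigma
  theta is a fork here and theta is conditioned on, so the path is blocked at theta.
Path 3: nu ← theta → eta ← sigma
  theta is a fork here and theta is conditioned on, so the path is blocked at theta.
Path 4: nu → eta ← theta → sigma
  theta is a fork here and theta is conditioned on, so the path is blocked at theta.
Path 5: nu → eta ← beta → sigma
  eta is a collider and eta is conditioned on, which opens it; beta is a fork and beta is not conditioned on — no node blocks this path, so it is active.
Path 6: nu → eta ← sigma
  eta is a collider and eta is conditioned on, which opens it — no node blocks this path, so it is active.
Since the path nu → eta ← beta → sigma is active, nu and sigma are not d-separated given {eta, theta}.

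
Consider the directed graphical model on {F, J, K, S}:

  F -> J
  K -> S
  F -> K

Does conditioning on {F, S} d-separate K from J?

Yes — K and J are d-separated given {F, S}.

There is one path between K and J:
Path 1: K ← F → J
  F is a fork here and F is conditioned on, so the path is blocked at F.
All paths are blocked; K ⊥ J | {F, S} holds.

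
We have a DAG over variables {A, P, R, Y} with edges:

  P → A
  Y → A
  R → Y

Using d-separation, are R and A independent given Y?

The only undirected path from R to A is:
Path 1: R → Y → A
  Y is a chain here and Y is conditioned on, so the path is blocked at Y.
Every path is blocked, so R and A are d-separated given {Y}.

Yes — R and A are d-separated given {Y}.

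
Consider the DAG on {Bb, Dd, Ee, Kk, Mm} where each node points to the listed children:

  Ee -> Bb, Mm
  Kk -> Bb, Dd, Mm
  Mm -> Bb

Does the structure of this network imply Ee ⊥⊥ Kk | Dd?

Yes — Ee and Kk are d-separated given {Dd}.

Enumerating the 4 paths from Ee to Kk and testing each for blocking by {Dd}:
  1. Ee → Mm → Bb ← Kk — Mm:chain[open]; Bb:collider[blocks] ⇒ blocked
  2. Ee → Mm ← Kk — Mm:collider[blocks] ⇒ blocked
  3. Ee → Bb ← Mm ← Kk — Bb:collider[blocks]; Mm:chain[open] ⇒ blocked
  4. Ee → Bb ← Kk — Bb:collider[blocks] ⇒ blocked
Every path is blocked, so Ee and Kk are d-separated given {Dd}.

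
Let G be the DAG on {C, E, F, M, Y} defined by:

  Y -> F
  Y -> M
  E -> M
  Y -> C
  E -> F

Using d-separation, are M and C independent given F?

No — M and C are not d-separated given {F}.

2 paths connect M and C; each must be blocked for d-separation to hold:
Path 1: M ← E → F ← Y → C
  E is a fork and E is not conditioned on; F is a collider and F is conditioned on, which opens it; Y is a fork and Y is not conditioned on — no node blocks this path, so it is active.
Path 2: M ← Y → C
  Y is a fork and Y is not conditioned on — no node blocks this path, so it is active.
Because an active path exists, M and C are not d-separated.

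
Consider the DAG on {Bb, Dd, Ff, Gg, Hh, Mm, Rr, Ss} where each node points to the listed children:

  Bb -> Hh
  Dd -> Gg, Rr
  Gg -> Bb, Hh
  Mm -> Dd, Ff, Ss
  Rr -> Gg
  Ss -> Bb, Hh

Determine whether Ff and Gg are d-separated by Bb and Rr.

We examine all 6 paths between Ff and Gg:
  1. Ff ← Mm → Ss → Bb ← Gg — Mm:fork[open]; Ss:chain[open]; Bb:collider[open] ⇒ active
  2. Ff ← Mm → Ss → Bb → Hh ← Gg — Mm:fork[open]; Ss:chain[open]; Bb:chain[blocks]; Hh:collider[blocks] ⇒ blocked
  3. Ff ← Mm → Ss → Hh ← Bb ← Gg — Mm:fork[open]; Ss:chain[open]; Hh:collider[blocks]; Bb:chain[blocks] ⇒ blocked
  4. Ff ← Mm → Ss → Hh ← Gg — Mm:fork[open]; Ss:chain[open]; Hh:collider[blocks] ⇒ blocked
  5. Ff ← Mm → Dd → Gg — Mm:fork[open]; Dd:chain[open] ⇒ active
  6. Ff ← Mm → Dd → Rr → Gg — Mm:fork[open]; Dd:chain[open]; Rr:chain[blocks] ⇒ blocked
Because an active path exists, Ff and Gg are not d-separated.

No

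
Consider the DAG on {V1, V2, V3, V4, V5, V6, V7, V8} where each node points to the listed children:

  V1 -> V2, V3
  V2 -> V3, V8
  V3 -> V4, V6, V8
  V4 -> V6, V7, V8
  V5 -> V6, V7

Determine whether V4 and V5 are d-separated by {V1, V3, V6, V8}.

There are 6 undirected paths between V4 and V5; checking each against the conditioning set {V1, V3, V6, V8}:
Path 1: V4 → V7 ← V5
  V7 is a collider here and neither V7 nor any of its descendants is conditioned on, so the collider stays closed — the path is blocked at V7.
Path 2: V4 → V6 ← V5
  V6 is a collider and V6 is conditioned on, which opens it — no node blocks this path, so it is active.
Path 3: V4 → V8 ← V2 ← V1 → V3 → V6 ← V5
  V1 is a fork here and V1 is conditioned on, so the path is blocked at V1.
Path 4: V4 → V8 ← V2 → V3 → V6 ← V5
  V3 is a chain here and V3 is conditioned on, so the path is blocked at V3.
Path 5: V4 → V8 ← V3 → V6 ← V5
  V3 is a fork here and V3 is conditioned on, so the path is blocked at V3.
Path 6: V4 ← V3 → V6 ← V5
  V3 is a fork here and V3 is conditioned on, so the path is blocked at V3.
Since the path V4 → V6 ← V5 is active, V4 and V5 are not d-separated given {V1, V3, V6, V8}.

No — V4 and V5 are not d-separated given {V1, V3, V6, V8}.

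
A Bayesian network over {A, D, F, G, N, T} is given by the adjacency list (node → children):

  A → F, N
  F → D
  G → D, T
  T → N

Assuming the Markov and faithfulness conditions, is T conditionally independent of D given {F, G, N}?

Yes

Enumerating the 2 paths from T to D and testing each for blocking by {F, G, N}:
Path 1: T → N ← A → F → D
  F is a chain here and F is conditioned on, so the path is blocked at F.
Path 2: T ← G → D
  G is a fork here and G is conditioned on, so the path is blocked at G.
All paths are blocked; T ⊥ D | {F, G, N} holds.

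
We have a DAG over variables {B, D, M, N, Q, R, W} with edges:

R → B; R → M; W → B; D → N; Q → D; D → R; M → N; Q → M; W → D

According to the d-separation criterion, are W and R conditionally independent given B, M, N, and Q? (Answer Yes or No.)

There are 4 undirected paths between W and R; checking each against the conditioning set {B, M, N, Q}:
Path 1: W → D → R
  D is a chain and D is not conditioned on — no node blocks this path, so it is active.
Path 2: W → D → N ← M ← R
  M is a chain here and M is conditioned on, so the path is blocked at M.
Path 3: W → D ← Q → M ← R
  Q is a fork here and Q is conditioned on, so the path is blocked at Q.
Path 4: W → B ← R
  B is a collider and B is conditioned on, which opens it — no node blocks this path, so it is active.
Because an active path exists, W and R are not d-separated.

No — W and R are not d-separated given {B, M, N, Q}.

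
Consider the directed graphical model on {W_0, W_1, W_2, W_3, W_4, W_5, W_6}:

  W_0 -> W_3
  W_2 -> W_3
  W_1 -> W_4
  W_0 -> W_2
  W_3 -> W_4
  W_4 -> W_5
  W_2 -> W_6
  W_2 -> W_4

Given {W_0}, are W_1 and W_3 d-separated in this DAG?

Enumerating the 3 paths from W_1 to W_3 and testing each for blocking by {W_0}:
  1. W_1 → W_4 ← W_3 — W_4:collider[blocks] ⇒ blocked
  2. W_1 → W_4 ← W_2 ← W_0 → W_3 — W_4:collider[blocks]; W_2:chain[open]; W_0:fork[blocks] ⇒ blocked
  3. W_1 → W_4 ← W_2 → W_3 — W_4:collider[blocks]; W_2:fork[open] ⇒ blocked
All paths are blocked; W_1 ⊥ W_3 | {W_0} holds.

Yes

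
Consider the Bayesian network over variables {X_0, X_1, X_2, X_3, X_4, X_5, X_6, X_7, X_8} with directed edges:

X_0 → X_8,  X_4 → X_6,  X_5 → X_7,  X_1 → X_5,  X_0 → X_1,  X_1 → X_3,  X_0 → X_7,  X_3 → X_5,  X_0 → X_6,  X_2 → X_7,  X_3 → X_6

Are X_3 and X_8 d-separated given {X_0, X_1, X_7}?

Yes

We examine all 5 paths between X_3 and X_8:
Path 1: X_3 ← X_1 → X_5 → X_7 ← X_0 → X_8
  X_1 is a fork here and X_1 is conditioned on, so the path is blocked at X_1.
Path 2: X_3 ← X_1 ← X_0 → X_8
  X_1 is a chain here and X_1 is conditioned on, so the path is blocked at X_1.
Path 3: X_3 → X_6 ← X_0 → X_8
  X_6 is a collider here and neither X_6 nor any of its descendants is conditioned on, so the collider stays closed — the path is blocked at X_6.
Path 4: X_3 → X_5 ← X_1 ← X_0 → X_8
  X_1 is a chain here and X_1 is conditioned on, so the path is blocked at X_1.
Path 5: X_3 → X_5 → X_7 ← X_0 → X_8
  X_0 is a fork here and X_0 is conditioned on, so the path is blocked at X_0.
All paths are blocked; X_3 ⊥ X_8 | {X_0, X_1, X_7} holds.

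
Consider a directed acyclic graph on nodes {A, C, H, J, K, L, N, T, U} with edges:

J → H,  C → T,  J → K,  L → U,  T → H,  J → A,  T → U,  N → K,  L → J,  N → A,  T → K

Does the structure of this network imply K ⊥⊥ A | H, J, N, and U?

Yes

We examine all 4 paths between K and A:
Path 1: K ← J → A
  J is a fork here and J is conditioned on, so the path is blocked at J.
Path 2: K ← N → A
  N is a fork here and N is conditioned on, so the path is blocked at N.
Path 3: K ← T → H ← J → A
  J is a fork here and J is conditioned on, so the path is blocked at J.
Path 4: K ← T → U ← L → J → A
  J is a chain here and J is conditioned on, so the path is blocked at J.
Since every path is blocked, d-separation holds.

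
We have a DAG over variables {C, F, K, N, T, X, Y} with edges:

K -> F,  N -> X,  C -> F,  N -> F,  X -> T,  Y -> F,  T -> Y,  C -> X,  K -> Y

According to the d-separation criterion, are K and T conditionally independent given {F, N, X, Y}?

There are 6 undirected paths between K and T; checking each against the conditioning set {F, N, X, Y}:
Path 1: K → F ← C → X → T
  X is a chain here and X is conditioned on, so the path is blocked at X.
Path 2: K → F ← N → X → T
  N is a fork here and N is conditioned on, so the path is blocked at N.
Path 3: K → F ← Y ← T
  Y is a chain here and Y is conditioned on, so the path is blocked at Y.
Path 4: K → Y → F ← C → X → T
  Y is a chain here and Y is conditioned on, so the path is blocked at Y.
Path 5: K → Y → F ← N → X → T
  Y is a chain here and Y is conditioned on, so the path is blocked at Y.
Path 6: K → Y ← T
  Y is a collider and Y is conditioned on, which opens it — no node blocks this path, so it is active.
Because an active path exists, K and T are not d-separated.

No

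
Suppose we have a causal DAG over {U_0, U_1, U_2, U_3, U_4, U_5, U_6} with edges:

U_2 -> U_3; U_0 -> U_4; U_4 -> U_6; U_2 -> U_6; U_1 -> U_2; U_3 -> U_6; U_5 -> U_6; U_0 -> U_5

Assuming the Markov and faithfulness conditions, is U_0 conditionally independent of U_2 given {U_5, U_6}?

No

4 paths connect U_0 and U_2; each must be blocked for d-separation to hold:
Path 1: U_0 → U_5 → U_6 ← U_3 ← U_2
  U_5 is a chain here and U_5 is conditioned on, so the path is blocked at U_5.
Path 2: U_0 → U_5 → U_6 ← U_2
  U_5 is a chain here and U_5 is conditioned on, so the path is blocked at U_5.
Path 3: U_0 → U_4 → U_6 ← U_3 ← U_2
  U_4 is a chain and U_4 is not conditioned on; U_6 is a collider and U_6 is conditioned on, which opens it; U_3 is a chain and U_3 is not conditioned on — no node blocks this path, so it is active.
Path 4: U_0 → U_4 → U_6 ← U_2
  U_4 is a chain and U_4 is not conditioned on; U_6 is a collider and U_6 is conditioned on, which opens it — no node blocks this path, so it is active.
At least one path is unblocked, so d-separation fails.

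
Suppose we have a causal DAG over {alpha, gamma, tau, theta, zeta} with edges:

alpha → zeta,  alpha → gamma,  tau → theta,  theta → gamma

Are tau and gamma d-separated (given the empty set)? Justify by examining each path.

Only one path connects tau and gamma:
Path 1: tau → theta → gamma
  theta is a chain and theta is not conditioned on — no node blocks this path, so it is active.
Because an active path exists, tau and gamma are not d-separated.

No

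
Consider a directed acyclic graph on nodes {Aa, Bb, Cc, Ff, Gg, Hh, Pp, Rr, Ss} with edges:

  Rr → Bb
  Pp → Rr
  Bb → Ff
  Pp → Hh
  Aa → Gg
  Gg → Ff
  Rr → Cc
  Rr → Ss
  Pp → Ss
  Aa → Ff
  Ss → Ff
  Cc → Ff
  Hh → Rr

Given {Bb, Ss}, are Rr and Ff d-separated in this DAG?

There are 5 undirected paths between Rr and Ff; checking each against the conditioning set {Bb, Ss}:
Path 1: Rr ← Pp → Ss → Ff
  Ss is a chain here and Ss is conditioned on, so the path is blocked at Ss.
Path 2: Rr → Bb → Ff
  Bb is a chain here and Bb is conditioned on, so the path is blocked at Bb.
Path 3: Rr → Ss → Ff
  Ss is a chain here and Ss is conditioned on, so the path is blocked at Ss.
Path 4: Rr → Cc → Ff
  Cc is a chain and Cc is not conditioned on — no node blocks this path, so it is active.
Path 5: Rr ← Hh ← Pp → Ss → Ff
  Ss is a chain here and Ss is conditioned on, so the path is blocked at Ss.
Since the path Rr → Cc → Ff is active, Rr and Ff are not d-separated given {Bb, Ss}.

No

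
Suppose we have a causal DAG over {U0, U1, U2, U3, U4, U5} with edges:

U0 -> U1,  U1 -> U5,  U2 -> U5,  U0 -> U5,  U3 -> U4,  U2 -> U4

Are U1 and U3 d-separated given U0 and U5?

2 paths connect U1 and U3; each must be blocked for d-separation to hold:
Path 1: U1 → U5 ← U2 → U4 ← U3
  U4 is a collider here and neither U4 nor any of its descendants is conditioned on, so the collider stays closed — the path is blocked at U4.
Path 2: U1 ← U0 → U5 ← U2 → U4 ← U3
  U0 is a fork here and U0 is conditioned on, so the path is blocked at U0.
Since every path is blocked, d-separation holds.

Yes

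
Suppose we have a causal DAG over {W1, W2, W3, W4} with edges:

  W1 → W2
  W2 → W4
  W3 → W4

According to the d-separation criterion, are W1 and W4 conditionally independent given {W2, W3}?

The only undirected path from W1 to W4 is:
Path 1: W1 → W2 → W4
  W2 is a chain here and W2 is conditioned on, so the path is blocked at W2.
All paths are blocked; W1 ⊥ W4 | {W2, W3} holds.

Yes — W1 and W4 are d-separated given {W2, W3}.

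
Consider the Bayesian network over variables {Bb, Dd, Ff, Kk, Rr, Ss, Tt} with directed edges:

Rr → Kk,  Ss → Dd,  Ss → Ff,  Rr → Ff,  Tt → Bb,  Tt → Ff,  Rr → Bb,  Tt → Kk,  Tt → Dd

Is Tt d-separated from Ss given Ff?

No

There are 4 undirected paths between Tt and Ss; checking each against the conditioning set {Ff}:
Path 1: Tt → Kk ← Rr → Ff ← Ss
  Kk is a collider here and neither Kk nor any of its descendants is conditioned on, so the collider stays closed — the path is blocked at Kk.
Path 2: Tt → Ff ← Ss
  Ff is a collider and Ff is conditioned on, which opens it — no node blocks this path, so it is active.
Path 3: Tt → Dd ← Ss
  Dd is a collider here and neither Dd nor any of its descendants is conditioned on, so the collider stays closed — the path is blocked at Dd.
Path 4: Tt → Bb ← Rr → Ff ← Ss
  Bb is a collider here and neither Bb nor any of its descendants is conditioned on, so the collider stays closed — the path is blocked at Bb.
Since the path Tt → Ff ← Ss is active, Tt and Ss are not d-separated given {Ff}.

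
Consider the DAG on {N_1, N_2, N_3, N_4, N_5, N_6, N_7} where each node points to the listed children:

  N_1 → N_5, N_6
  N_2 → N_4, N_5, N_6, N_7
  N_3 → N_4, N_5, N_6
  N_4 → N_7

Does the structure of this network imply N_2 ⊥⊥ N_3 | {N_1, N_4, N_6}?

No

There are 6 undirected paths between N_2 and N_3; checking each against the conditioning set {N_1, N_4, N_6}:
  1. N_2 → N_4 ← N_3 — N_4:collider[open] ⇒ active
  2. N_2 → N_7 ← N_4 ← N_3 — N_7:collider[blocks]; N_4:chain[blocks] ⇒ blocked
  3. N_2 → N_6 ← N_3 — N_6:collider[open] ⇒ active
  4. N_2 → N_6 ← N_1 → N_5 ← N_3 — N_6:collider[open]; N_1:fork[blocks]; N_5:collider[blocks] ⇒ blocked
  5. N_2 → N_5 ← N_3 — N_5:collider[blocks] ⇒ blocked
  6. N_2 → N_5 ← N_1 → N_6 ← N_3 — N_5:collider[blocks]; N_1:fork[blocks]; N_6:collider[open] ⇒ blocked
Since the path N_2 → N_4 ← N_3 is active, N_2 and N_3 are not d-separated given {N_1, N_4, N_6}.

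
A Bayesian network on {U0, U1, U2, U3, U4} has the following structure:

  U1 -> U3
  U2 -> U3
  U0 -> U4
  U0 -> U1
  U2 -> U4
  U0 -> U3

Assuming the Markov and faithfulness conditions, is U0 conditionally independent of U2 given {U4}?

No

We examine all 3 paths between U0 and U2:
  1. U0 → U1 → U3 ← U2 — U1:chain[open]; U3:collider[blocks] ⇒ blocked
  2. U0 → U3 ← U2 — U3:collider[blocks] ⇒ blocked
  3. U0 → U4 ← U2 — U4:collider[open] ⇒ active
Since the path U0 → U4 ← U2 is active, U0 and U2 are not d-separated given {U4}.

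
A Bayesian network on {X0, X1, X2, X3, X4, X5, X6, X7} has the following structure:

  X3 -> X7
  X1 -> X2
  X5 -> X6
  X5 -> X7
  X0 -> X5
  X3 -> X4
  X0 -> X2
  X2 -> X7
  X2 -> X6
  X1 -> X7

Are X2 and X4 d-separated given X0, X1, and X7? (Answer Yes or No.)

No

Enumerating the 4 paths from X2 to X4 and testing each for blocking by {X0, X1, X7}:
Path 1: X2 ← X1 → X7 ← X3 → X4
  X1 is a fork here and X1 is conditioned on, so the path is blocked at X1.
Path 2: X2 → X7 ← X3 → X4
  X7 is a collider and X7 is conditioned on, which opens it; X3 is a fork and X3 is not conditioned on — no node blocks this path, so it is active.
Path 3: X2 → X6 ← X5 → X7 ← X3 → X4
  X6 is a collider here and neither X6 nor any of its descendants is conditioned on, so the collider stays closed — the path is blocked at X6.
Path 4: X2 ← X0 → X5 → X7 ← X3 → X4
  X0 is a fork here and X0 is conditioned on, so the path is blocked at X0.
At least one path is unblocked, so d-separation fails.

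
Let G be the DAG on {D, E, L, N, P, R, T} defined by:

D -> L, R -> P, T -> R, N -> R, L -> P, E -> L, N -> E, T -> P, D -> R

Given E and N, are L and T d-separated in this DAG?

Enumerating the 6 paths from L to T and testing each for blocking by {E, N}:
Path 1: L → P ← R ← T
  P is a collider here and neither P nor any of its descendants is conditioned on, so the collider stays closed — the path is blocked at P.
Path 2: L → P ← T
  P is a collider here and neither P nor any of its descendants is conditioned on, so the collider stays closed — the path is blocked at P.
Path 3: L ← D → R → P ← T
  P is a collider here and neither P nor any of its descendants is conditioned on, so the collider stays closed — the path is blocked at P.
Path 4: L ← D → R ← T
  R is a collider here and neither R nor any of its descendants is conditioned on, so the collider stays closed — the path is blocked at R.
Path 5: L ← E ← N → R → P ← T
  E is a chain here and E is conditioned on, so the path is blocked at E.
Path 6: L ← E ← N → R ← T
  E is a chain here and E is conditioned on, so the path is blocked at E.
All paths are blocked; L ⊥ T | {E, N} holds.

Yes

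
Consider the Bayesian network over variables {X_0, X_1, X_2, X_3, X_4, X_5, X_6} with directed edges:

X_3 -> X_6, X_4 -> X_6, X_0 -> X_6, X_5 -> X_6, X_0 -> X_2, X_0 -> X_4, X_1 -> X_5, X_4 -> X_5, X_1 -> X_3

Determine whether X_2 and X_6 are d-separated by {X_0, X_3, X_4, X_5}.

Enumerating the 4 paths from X_2 to X_6 and testing each for blocking by {X_0, X_3, X_4, X_5}:
Path 1: X_2 ← X_0 → X_4 → X_5 → X_6
  X_0 is a fork here and X_0 is conditioned on, so the path is blocked at X_0.
Path 2: X_2 ← X_0 → X_4 → X_5 ← X_1 → X_3 → X_6
  X_0 is a fork here and X_0 is conditioned on, so the path is blocked at X_0.
Path 3: X_2 ← X_0 → X_4 → X_6
  X_0 is a fork here and X_0 is conditioned on, so the path is blocked at X_0.
Path 4: X_2 ← X_0 → X_6
  X_0 is a fork here and X_0 is conditioned on, so the path is blocked at X_0.
All paths are blocked; X_2 ⊥ X_6 | {X_0, X_3, X_4, X_5} holds.

Yes — X_2 and X_6 are d-separated given {X_0, X_3, X_4, X_5}.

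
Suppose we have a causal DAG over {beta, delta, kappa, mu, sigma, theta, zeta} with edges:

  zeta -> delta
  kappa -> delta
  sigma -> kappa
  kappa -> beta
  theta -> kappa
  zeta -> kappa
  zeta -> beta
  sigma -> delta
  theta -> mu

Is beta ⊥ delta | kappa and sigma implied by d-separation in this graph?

No

There are 6 undirected paths between beta and delta; checking each against the conditioning set {kappa, sigma}:
Path 1: beta ← zeta → delta
  zeta is a fork and zeta is not conditioned on — no node blocks this path, so it is active.
Path 2: beta ← zeta → kappa ← sigma → delta
  sigma is a fork here and sigma is conditioned on, so the path is blocked at sigma.
Path 3: beta ← zeta → kappa → delta
  kappa is a chain here and kappa is conditioned on, so the path is blocked at kappa.
Path 4: beta ← kappa ← zeta → delta
  kappa is a chain here and kappa is conditioned on, so the path is blocked at kappa.
Path 5: beta ← kappa ← sigma → delta
  kappa is a chain here and kappa is conditioned on, so the path is blocked at kappa.
Path 6: beta ← kappa → delta
  kappa is a fork here and kappa is conditioned on, so the path is blocked at kappa.
Because an active path exists, beta and delta are not d-separated.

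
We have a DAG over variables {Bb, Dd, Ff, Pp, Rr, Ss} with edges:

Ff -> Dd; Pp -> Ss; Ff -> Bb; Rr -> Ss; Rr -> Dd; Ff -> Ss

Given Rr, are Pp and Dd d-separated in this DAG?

Yes

2 paths connect Pp and Dd; each must be blocked for d-separation to hold:
Path 1: Pp → Ss ← Rr → Dd
  Ss is a collider here and neither Ss nor any of its descendants is conditioned on, so the collider stays closed — the path is blocked at Ss.
Path 2: Pp → Ss ← Ff → Dd
  Ss is a collider here and neither Ss nor any of its descendants is conditioned on, so the collider stays closed — the path is blocked at Ss.
All paths are blocked; Pp ⊥ Dd | {Rr} holds.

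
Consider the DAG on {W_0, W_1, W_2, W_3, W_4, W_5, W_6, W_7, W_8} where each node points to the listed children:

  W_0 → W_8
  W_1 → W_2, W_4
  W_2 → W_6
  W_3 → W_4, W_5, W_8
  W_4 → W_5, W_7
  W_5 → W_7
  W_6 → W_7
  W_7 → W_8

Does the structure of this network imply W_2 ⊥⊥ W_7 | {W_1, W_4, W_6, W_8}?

There are 6 undirected paths between W_2 and W_7; checking each against the conditioning set {W_1, W_4, W_6, W_8}:
Path 1: W_2 ← W_1 → W_4 ← W_3 → W_5 → W_7
  W_1 is a fork here and W_1 is conditioned on, so the path is blocked at W_1.
Path 2: W_2 ← W_1 → W_4 ← W_3 → W_8 ← W_7
  W_1 is a fork here and W_1 is conditioned on, so the path is blocked at W_1.
Path 3: W_2 ← W_1 → W_4 → W_5 ← W_3 → W_8 ← W_7
  W_1 is a fork here and W_1 is conditioned on, so the path is blocked at W_1.
Path 4: W_2 ← W_1 → W_4 → W_5 → W_7
  W_1 is a fork here and W_1 is conditioned on, so the path is blocked at W_1.
Path 5: W_2 ← W_1 → W_4 → W_7
  W_1 is a fork here and W_1 is conditioned on, so the path is blocked at W_1.
Path 6: W_2 → W_6 → W_7
  W_6 is a chain here and W_6 is conditioned on, so the path is blocked at W_6.
All paths are blocked; W_2 ⊥ W_7 | {W_1, W_4, W_6, W_8} holds.

Yes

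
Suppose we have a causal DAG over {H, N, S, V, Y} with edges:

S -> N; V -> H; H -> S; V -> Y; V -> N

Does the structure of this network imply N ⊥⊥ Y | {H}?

No — N and Y are not d-separated given {H}.

There are 2 undirected paths between N and Y; checking each against the conditioning set {H}:
Path 1: N ← V → Y
  V is a fork and V is not conditioned on — no node blocks this path, so it is active.
Path 2: N ← S ← H ← V → Y
  H is a chain here and H is conditioned on, so the path is blocked at H.
At least one path is unblocked, so d-separation fails.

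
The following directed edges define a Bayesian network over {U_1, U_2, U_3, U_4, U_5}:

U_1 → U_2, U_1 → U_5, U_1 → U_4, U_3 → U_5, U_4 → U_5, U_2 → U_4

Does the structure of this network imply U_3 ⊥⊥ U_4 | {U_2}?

We examine all 3 paths between U_3 and U_4:
  1. U_3 → U_5 ← U_4 — U_5:collider[blocks] ⇒ blocked
  2. U_3 → U_5 ← U_1 → U_4 — U_5:collider[blocks]; U_1:fork[open] ⇒ blocked
  3. U_3 → U_5 ← U_1 → U_2 → U_4 — U_5:collider[blocks]; U_1:fork[open]; U_2:chain[blocks] ⇒ blocked
All paths are blocked; U_3 ⊥ U_4 | {U_2} holds.

Yes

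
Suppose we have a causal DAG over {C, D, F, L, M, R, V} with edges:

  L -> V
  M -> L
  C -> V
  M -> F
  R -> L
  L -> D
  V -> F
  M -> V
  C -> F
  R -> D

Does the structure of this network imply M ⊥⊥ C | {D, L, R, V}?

No — M and C are not d-separated given {D, L, R, V}.

6 paths connect M and C; each must be blocked for d-separation to hold:
Path 1: M → F ← V ← C
  F is a collider here and neither F nor any of its descendants is conditioned on, so the collider stays closed — the path is blocked at F.
Path 2: M → F ← C
  F is a collider here and neither F nor any of its descendants is conditioned on, so the collider stays closed — the path is blocked at F.
Path 3: M → L → V → F ← C
  L is a chain here and L is conditioned on, so the path is blocked at L.
Path 4: M → L → V ← C
  L is a chain here and L is conditioned on, so the path is blocked at L.
Path 5: M → V → F ← C
  V is a chain here and V is conditioned on, so the path is blocked at V.
Path 6: M → V ← C
  V is a collider and V is conditioned on, which opens it — no node blocks this path, so it is active.
Since the path M → V ← C is active, M and C are not d-separated given {D, L, R, V}.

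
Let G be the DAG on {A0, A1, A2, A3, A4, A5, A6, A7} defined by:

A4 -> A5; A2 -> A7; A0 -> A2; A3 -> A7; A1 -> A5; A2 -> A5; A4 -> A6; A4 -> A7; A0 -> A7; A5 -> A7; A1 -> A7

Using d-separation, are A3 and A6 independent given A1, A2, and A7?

We examine all 5 paths between A3 and A6:
  1. A3 → A7 ← A0 → A2 → A5 ← A4 → A6 — A7:collider[open]; A0:fork[open]; A2:chain[blocks]; A5:collider[open]; A4:fork[open] ⇒ blocked
  2. A3 → A7 ← A1 → A5 ← A4 → A6 — A7:collider[open]; A1:fork[blocks]; A5:collider[open]; A4:fork[open] ⇒ blocked
  3. A3 → A7 ← A4 → A6 — A7:collider[open]; A4:fork[open] ⇒ active
  4. A3 → A7 ← A2 → A5 ← A4 → A6 — A7:collider[open]; A2:fork[blocks]; A5:collider[open]; A4:fork[open] ⇒ blocked
  5. A3 → A7 ← A5 ← A4 → A6 — A7:collider[open]; A5:chain[open]; A4:fork[open] ⇒ active
Since the path A3 → A7 ← A4 → A6 is active, A3 and A6 are not d-separated given {A1, A2, A7}.

No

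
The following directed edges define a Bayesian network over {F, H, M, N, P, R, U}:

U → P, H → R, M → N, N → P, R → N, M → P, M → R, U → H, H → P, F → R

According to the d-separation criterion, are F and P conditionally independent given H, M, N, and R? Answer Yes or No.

6 paths connect F and P; each must be blocked for d-separation to hold:
Path 1: F → R → N ← M → P
  R is a chain here and R is conditioned on, so the path is blocked at R.
Path 2: F → R → N → P
  R is a chain here and R is conditioned on, so the path is blocked at R.
Path 3: F → R ← M → N → P
  M is a fork here and M is conditioned on, so the path is blocked at M.
Path 4: F → R ← M → P
  M is a fork here and M is conditioned on, so the path is blocked at M.
Path 5: F → R ← H ← U → P
  H is a chain here and H is conditioned on, so the path is blocked at H.
Path 6: F → R ← H → P
  H is a fork here and H is conditioned on, so the path is blocked at H.
Every path is blocked, so F and P are d-separated given {H, M, N, R}.

Yes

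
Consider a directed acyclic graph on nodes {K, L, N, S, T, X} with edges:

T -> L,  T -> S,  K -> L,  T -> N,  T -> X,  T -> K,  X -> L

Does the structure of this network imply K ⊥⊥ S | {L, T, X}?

There are 3 undirected paths between K and S; checking each against the conditioning set {L, T, X}:
  1. K ← T → S — T:fork[blocks] ⇒ blocked
  2. K → L ← T → S — L:collider[open]; T:fork[blocks] ⇒ blocked
  3. K → L ← X ← T → S — L:collider[open]; X:chain[blocks]; T:fork[blocks] ⇒ blocked
Every path is blocked, so K and S are d-separated given {L, T, X}.

Yes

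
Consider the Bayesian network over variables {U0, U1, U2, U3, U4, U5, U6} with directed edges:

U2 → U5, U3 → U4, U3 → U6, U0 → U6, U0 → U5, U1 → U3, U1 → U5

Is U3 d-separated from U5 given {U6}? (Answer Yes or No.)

2 paths connect U3 and U5; each must be blocked for d-separation to hold:
  1. U3 ← U1 → U5 — U1:fork[open] ⇒ active
  2. U3 → U6 ← U0 → U5 — U6:collider[open]; U0:fork[open] ⇒ active
At least one path is unblocked, so d-separation fails.

No — U3 and U5 are not d-separated given {U6}.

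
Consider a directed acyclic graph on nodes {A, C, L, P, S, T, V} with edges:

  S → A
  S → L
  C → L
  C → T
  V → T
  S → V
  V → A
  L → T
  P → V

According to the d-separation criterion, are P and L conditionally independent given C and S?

Yes — P and L are d-separated given {C, S}.

4 paths connect P and L; each must be blocked for d-separation to hold:
  1. P → V → A ← S → L — V:chain[open]; A:collider[blocks]; S:fork[blocks] ⇒ blocked
  2. P → V → T ← L — V:chain[open]; T:collider[blocks] ⇒ blocked
  3. P → V → T ← C → L — V:chain[open]; T:collider[blocks]; C:fork[blocks] ⇒ blocked
  4. P → V ← S → L — V:collider[blocks]; S:fork[blocks] ⇒ blocked
Since every path is blocked, d-separation holds.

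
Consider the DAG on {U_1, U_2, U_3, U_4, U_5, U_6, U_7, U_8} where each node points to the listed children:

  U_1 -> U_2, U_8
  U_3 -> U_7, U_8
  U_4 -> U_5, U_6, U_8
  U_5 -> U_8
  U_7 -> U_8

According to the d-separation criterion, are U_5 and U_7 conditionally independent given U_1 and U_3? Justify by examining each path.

There are 4 undirected paths between U_5 and U_7; checking each against the conditioning set {U_1, U_3}:
  1. U_5 → U_8 ← U_7 — U_8:collider[blocks] ⇒ blocked
  2. U_5 → U_8 ← U_3 → U_7 — U_8:collider[blocks]; U_3:fork[blocks] ⇒ blocked
  3. U_5 ← U_4 → U_8 ← U_7 — U_4:fork[open]; U_8:collider[blocks] ⇒ blocked
  4. U_5 ← U_4 → U_8 ← U_3 → U_7 — U_4:fork[open]; U_8:collider[blocks]; U_3:fork[blocks] ⇒ blocked
Every path is blocked, so U_5 and U_7 are d-separated given {U_1, U_3}.

Yes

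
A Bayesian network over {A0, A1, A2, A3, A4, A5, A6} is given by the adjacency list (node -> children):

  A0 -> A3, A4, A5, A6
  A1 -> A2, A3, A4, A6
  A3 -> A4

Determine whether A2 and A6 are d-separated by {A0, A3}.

5 paths connect A2 and A6; each must be blocked for d-separation to hold:
Path 1: A2 ← A1 → A6
  A1 is a fork and A1 is not conditioned on — no node blocks this path, so it is active.
Path 2: A2 ← A1 → A4 ← A0 → A6
  A4 is a collider here and neither A4 nor any of its descendants is conditioned on, so the collider stays closed — the path is blocked at A4.
Path 3: A2 ← A1 → A4 ← A3 ← A0 → A6
  A4 is a collider here and neither A4 nor any of its descendants is conditioned on, so the collider stays closed — the path is blocked at A4.
Path 4: A2 ← A1 → A3 ← A0 → A6
  A0 is a fork here and A0 is conditioned on, so the path is blocked at A0.
Path 5: A2 ← A1 → A3 → A4 ← A0 → A6
  A3 is a chain here and A3 is conditioned on, so the path is blocked at A3.
At least one path is unblocked, so d-separation fails.

No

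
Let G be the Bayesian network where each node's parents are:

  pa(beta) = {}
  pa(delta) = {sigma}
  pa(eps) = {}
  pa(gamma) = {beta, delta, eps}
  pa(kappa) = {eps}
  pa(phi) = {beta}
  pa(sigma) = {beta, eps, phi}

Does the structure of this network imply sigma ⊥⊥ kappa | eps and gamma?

Yes

4 paths connect sigma and kappa; each must be blocked for d-separation to hold:
Path 1: sigma ← eps → kappa
  eps is a fork here and eps is conditioned on, so the path is blocked at eps.
Path 2: sigma ← phi ← beta → gamma ← eps → kappa
  eps is a fork here and eps is conditioned on, so the path is blocked at eps.
Path 3: sigma ← beta → gamma ← eps → kappa
  eps is a fork here and eps is conditioned on, so the path is blocked at eps.
Path 4: sigma → delta → gamma ← eps → kappa
  eps is a fork here and eps is conditioned on, so the path is blocked at eps.
Since every path is blocked, d-separation holds.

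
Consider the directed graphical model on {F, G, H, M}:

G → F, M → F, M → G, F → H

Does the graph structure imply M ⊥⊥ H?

There are 2 undirected paths between M and H; checking each against the conditioning set ∅:
Path 1: M → F → H
  F is a chain and F is not conditioned on — no node blocks this path, so it is active.
Path 2: M → G → F → H
  G is a chain and G is not conditioned on; F is a chain and F is not conditioned on — no node blocks this path, so it is active.
Because an active path exists, M and H are not d-separated.

No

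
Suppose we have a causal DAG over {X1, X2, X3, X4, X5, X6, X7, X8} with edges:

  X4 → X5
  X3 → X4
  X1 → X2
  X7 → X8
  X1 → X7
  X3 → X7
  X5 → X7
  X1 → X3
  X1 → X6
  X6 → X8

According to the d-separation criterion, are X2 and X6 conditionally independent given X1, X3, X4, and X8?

Yes

There are 4 undirected paths between X2 and X6; checking each against the conditioning set {X1, X3, X4, X8}:
  1. X2 ← X1 → X3 → X7 → X8 ← X6 — X1:fork[blocks]; X3:chain[blocks]; X7:chain[open]; X8:collider[open] ⇒ blocked
  2. X2 ← X1 → X3 → X4 → X5 → X7 → X8 ← X6 — X1:fork[blocks]; X3:chain[blocks]; X4:chain[blocks]; X5:chain[open]; X7:chain[open]; X8:collider[open] ⇒ blocked
  3. X2 ← X1 → X7 → X8 ← X6 — X1:fork[blocks]; X7:chain[open]; X8:collider[open] ⇒ blocked
  4. X2 ← X1 → X6 — X1:fork[blocks] ⇒ blocked
Every path is blocked, so X2 and X6 are d-separated given {X1, X3, X4, X8}.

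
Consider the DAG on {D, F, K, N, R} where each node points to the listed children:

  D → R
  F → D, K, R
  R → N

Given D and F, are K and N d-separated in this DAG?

Yes

We examine all 2 paths between K and N:
Path 1: K ← F → R → N
  F is a fork here and F is conditioned on, so the path is blocked at F.
Path 2: K ← F → D → R → N
  F is a fork here and F is conditioned on, so the path is blocked at F.
All paths are blocked; K ⊥ N | {D, F} holds.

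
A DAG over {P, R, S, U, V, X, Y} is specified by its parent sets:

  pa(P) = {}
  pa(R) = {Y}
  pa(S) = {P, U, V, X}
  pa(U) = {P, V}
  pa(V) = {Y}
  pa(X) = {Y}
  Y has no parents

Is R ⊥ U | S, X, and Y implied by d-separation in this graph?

Yes

Enumerating the 6 paths from R to U and testing each for blocking by {S, X, Y}:
  1. R ← Y → X → S ← U — Y:fork[blocks]; X:chain[blocks]; S:collider[open] ⇒ blocked
  2. R ← Y → X → S ← V → U — Y:fork[blocks]; X:chain[blocks]; S:collider[open]; V:fork[open] ⇒ blocked
  3. R ← Y → X → S ← P → U — Y:fork[blocks]; X:chain[blocks]; S:collider[open]; P:fork[open] ⇒ blocked
  4. R ← Y → V → U — Y:fork[blocks]; V:chain[open] ⇒ blocked
  5. R ← Y → V → S ← U — Y:fork[blocks]; V:chain[open]; S:collider[open] ⇒ blocked
  6. R ← Y → V → S ← P → U — Y:fork[blocks]; V:chain[open]; S:collider[open]; P:fork[open] ⇒ blocked
All paths are blocked; R ⊥ U | {S, X, Y} holds.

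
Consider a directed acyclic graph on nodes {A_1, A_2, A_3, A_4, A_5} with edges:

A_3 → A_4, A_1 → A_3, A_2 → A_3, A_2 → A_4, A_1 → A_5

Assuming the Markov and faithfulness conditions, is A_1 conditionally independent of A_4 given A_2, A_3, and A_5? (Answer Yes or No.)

Enumerating the 2 paths from A_1 to A_4 and testing each for blocking by {A_2, A_3, A_5}:
Path 1: A_1 → A_3 → A_4
  A_3 is a chain here and A_3 is conditioned on, so the path is blocked at A_3.
Path 2: A_1 → A_3 ← A_2 → A_4
  A_2 is a fork here and A_2 is conditioned on, so the path is blocked at A_2.
All paths are blocked; A_1 ⊥ A_4 | {A_2, A_3, A_5} holds.

Yes — A_1 and A_4 are d-separated given {A_2, A_3, A_5}.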